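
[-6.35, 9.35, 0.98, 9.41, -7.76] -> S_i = Random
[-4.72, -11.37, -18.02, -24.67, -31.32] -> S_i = -4.72 + -6.65*i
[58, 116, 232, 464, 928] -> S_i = 58*2^i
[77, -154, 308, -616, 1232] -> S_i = 77*-2^i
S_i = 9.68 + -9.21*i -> [9.68, 0.47, -8.74, -17.95, -27.16]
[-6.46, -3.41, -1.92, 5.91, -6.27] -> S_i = Random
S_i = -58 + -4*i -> [-58, -62, -66, -70, -74]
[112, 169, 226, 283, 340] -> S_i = 112 + 57*i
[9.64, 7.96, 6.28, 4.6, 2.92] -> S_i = 9.64 + -1.68*i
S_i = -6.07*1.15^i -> [-6.07, -6.98, -8.03, -9.23, -10.62]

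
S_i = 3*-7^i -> [3, -21, 147, -1029, 7203]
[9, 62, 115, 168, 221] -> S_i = 9 + 53*i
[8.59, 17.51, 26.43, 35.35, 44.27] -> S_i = 8.59 + 8.92*i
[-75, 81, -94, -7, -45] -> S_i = Random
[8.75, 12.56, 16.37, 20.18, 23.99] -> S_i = 8.75 + 3.81*i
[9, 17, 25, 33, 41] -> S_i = 9 + 8*i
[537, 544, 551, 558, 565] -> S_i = 537 + 7*i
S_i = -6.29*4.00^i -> [-6.29, -25.16, -100.64, -402.56, -1610.24]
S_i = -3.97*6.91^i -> [-3.97, -27.43, -189.56, -1309.86, -9051.13]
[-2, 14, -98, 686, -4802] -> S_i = -2*-7^i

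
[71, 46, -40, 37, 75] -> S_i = Random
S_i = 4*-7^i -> [4, -28, 196, -1372, 9604]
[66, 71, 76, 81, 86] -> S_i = 66 + 5*i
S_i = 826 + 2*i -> [826, 828, 830, 832, 834]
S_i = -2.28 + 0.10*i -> [-2.28, -2.18, -2.08, -1.98, -1.88]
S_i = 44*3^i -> [44, 132, 396, 1188, 3564]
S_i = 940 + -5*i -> [940, 935, 930, 925, 920]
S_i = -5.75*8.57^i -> [-5.75, -49.28, -422.31, -3619.18, -31016.38]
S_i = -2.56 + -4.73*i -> [-2.56, -7.29, -12.02, -16.75, -21.48]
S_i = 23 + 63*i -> [23, 86, 149, 212, 275]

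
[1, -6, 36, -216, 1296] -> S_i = 1*-6^i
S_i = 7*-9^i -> [7, -63, 567, -5103, 45927]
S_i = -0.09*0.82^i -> [-0.09, -0.07, -0.06, -0.05, -0.04]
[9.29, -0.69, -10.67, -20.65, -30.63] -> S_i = 9.29 + -9.98*i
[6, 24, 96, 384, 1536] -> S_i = 6*4^i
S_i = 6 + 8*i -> [6, 14, 22, 30, 38]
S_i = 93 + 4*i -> [93, 97, 101, 105, 109]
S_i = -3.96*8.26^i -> [-3.96, -32.71, -270.18, -2231.7, -18433.82]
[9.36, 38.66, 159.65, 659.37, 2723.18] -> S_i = 9.36*4.13^i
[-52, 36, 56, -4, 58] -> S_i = Random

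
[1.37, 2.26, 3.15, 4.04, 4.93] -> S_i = 1.37 + 0.89*i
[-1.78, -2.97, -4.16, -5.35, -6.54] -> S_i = -1.78 + -1.19*i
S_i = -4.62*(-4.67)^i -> [-4.62, 21.58, -100.76, 470.54, -2197.4]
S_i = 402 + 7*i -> [402, 409, 416, 423, 430]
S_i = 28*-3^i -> [28, -84, 252, -756, 2268]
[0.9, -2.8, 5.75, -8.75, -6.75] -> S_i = Random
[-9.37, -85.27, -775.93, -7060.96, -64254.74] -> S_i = -9.37*9.10^i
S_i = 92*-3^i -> [92, -276, 828, -2484, 7452]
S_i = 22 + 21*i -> [22, 43, 64, 85, 106]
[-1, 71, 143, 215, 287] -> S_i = -1 + 72*i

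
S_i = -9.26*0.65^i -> [-9.26, -6.02, -3.91, -2.54, -1.65]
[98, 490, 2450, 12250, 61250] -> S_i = 98*5^i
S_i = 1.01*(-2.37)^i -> [1.01, -2.39, 5.67, -13.45, 31.87]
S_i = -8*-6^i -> [-8, 48, -288, 1728, -10368]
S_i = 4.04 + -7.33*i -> [4.04, -3.29, -10.62, -17.95, -25.28]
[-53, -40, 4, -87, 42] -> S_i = Random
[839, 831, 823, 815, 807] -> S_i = 839 + -8*i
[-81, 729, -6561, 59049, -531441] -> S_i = -81*-9^i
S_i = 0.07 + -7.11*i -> [0.07, -7.04, -14.15, -21.26, -28.37]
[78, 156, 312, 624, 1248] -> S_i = 78*2^i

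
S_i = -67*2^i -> [-67, -134, -268, -536, -1072]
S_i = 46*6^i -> [46, 276, 1656, 9936, 59616]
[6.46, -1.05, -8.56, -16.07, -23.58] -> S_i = 6.46 + -7.51*i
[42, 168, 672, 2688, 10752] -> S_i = 42*4^i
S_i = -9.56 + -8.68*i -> [-9.56, -18.24, -26.92, -35.6, -44.28]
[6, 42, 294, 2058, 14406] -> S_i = 6*7^i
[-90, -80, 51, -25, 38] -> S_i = Random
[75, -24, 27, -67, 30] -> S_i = Random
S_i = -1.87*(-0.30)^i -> [-1.87, 0.56, -0.17, 0.05, -0.02]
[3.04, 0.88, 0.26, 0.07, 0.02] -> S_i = 3.04*0.29^i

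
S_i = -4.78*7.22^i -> [-4.78, -34.51, -249.17, -1799.03, -12989.03]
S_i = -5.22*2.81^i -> [-5.22, -14.67, -41.22, -115.82, -325.46]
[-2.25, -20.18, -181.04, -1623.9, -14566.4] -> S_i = -2.25*8.97^i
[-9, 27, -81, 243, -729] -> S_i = -9*-3^i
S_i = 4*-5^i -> [4, -20, 100, -500, 2500]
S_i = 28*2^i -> [28, 56, 112, 224, 448]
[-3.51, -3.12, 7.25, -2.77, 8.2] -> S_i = Random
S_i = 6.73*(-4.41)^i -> [6.73, -29.68, 130.89, -577.21, 2545.48]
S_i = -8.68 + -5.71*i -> [-8.68, -14.39, -20.1, -25.81, -31.52]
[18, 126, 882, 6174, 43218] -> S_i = 18*7^i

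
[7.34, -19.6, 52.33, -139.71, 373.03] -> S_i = 7.34*(-2.67)^i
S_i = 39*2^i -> [39, 78, 156, 312, 624]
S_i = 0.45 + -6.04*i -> [0.45, -5.59, -11.63, -17.67, -23.71]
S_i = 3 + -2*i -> [3, 1, -1, -3, -5]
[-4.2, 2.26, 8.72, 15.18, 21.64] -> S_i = -4.20 + 6.46*i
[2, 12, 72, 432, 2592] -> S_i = 2*6^i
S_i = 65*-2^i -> [65, -130, 260, -520, 1040]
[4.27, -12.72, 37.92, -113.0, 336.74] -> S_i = 4.27*(-2.98)^i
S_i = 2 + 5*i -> [2, 7, 12, 17, 22]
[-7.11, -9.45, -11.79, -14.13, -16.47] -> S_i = -7.11 + -2.34*i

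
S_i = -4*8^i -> [-4, -32, -256, -2048, -16384]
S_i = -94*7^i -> [-94, -658, -4606, -32242, -225694]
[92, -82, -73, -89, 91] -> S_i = Random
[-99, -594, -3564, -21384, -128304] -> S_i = -99*6^i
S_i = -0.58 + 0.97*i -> [-0.58, 0.39, 1.36, 2.33, 3.3]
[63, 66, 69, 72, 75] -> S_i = 63 + 3*i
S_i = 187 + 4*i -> [187, 191, 195, 199, 203]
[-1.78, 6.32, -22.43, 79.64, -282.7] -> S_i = -1.78*(-3.55)^i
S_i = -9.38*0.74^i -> [-9.38, -6.94, -5.14, -3.8, -2.81]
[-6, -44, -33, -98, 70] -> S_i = Random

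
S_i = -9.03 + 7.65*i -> [-9.03, -1.38, 6.27, 13.92, 21.57]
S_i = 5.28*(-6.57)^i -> [5.28, -34.69, 227.91, -1497.37, 9837.74]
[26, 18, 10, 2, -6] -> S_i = 26 + -8*i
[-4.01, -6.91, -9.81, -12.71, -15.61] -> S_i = -4.01 + -2.90*i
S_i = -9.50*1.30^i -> [-9.5, -12.35, -16.06, -20.87, -27.13]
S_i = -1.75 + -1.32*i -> [-1.75, -3.07, -4.39, -5.71, -7.03]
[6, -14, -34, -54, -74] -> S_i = 6 + -20*i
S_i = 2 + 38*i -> [2, 40, 78, 116, 154]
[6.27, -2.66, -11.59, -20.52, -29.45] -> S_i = 6.27 + -8.93*i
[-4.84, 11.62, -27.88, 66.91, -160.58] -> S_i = -4.84*(-2.40)^i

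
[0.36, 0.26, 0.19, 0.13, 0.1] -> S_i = 0.36*0.72^i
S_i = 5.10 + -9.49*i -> [5.1, -4.39, -13.88, -23.37, -32.86]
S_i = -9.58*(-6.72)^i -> [-9.58, 64.38, -432.62, 2907.19, -19536.31]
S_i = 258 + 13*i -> [258, 271, 284, 297, 310]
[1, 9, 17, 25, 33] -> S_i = 1 + 8*i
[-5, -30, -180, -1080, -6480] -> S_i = -5*6^i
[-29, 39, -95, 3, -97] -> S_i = Random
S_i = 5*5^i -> [5, 25, 125, 625, 3125]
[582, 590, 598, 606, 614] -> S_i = 582 + 8*i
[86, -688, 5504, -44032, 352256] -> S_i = 86*-8^i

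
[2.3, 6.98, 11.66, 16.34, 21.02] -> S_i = 2.30 + 4.68*i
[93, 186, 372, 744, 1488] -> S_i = 93*2^i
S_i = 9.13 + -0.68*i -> [9.13, 8.45, 7.77, 7.09, 6.41]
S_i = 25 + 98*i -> [25, 123, 221, 319, 417]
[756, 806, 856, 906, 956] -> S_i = 756 + 50*i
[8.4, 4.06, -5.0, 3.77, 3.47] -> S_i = Random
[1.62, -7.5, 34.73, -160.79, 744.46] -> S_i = 1.62*(-4.63)^i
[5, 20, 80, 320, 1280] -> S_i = 5*4^i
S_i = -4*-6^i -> [-4, 24, -144, 864, -5184]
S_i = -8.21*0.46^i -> [-8.21, -3.78, -1.74, -0.8, -0.37]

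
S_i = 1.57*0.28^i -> [1.57, 0.44, 0.12, 0.03, 0.01]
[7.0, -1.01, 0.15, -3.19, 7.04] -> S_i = Random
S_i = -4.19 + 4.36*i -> [-4.19, 0.17, 4.53, 8.89, 13.25]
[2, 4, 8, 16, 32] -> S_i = 2*2^i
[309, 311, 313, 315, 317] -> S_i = 309 + 2*i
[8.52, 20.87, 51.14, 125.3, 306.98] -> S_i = 8.52*2.45^i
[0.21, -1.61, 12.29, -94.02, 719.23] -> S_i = 0.21*(-7.65)^i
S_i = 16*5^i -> [16, 80, 400, 2000, 10000]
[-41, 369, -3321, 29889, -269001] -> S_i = -41*-9^i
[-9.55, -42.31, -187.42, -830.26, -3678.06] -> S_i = -9.55*4.43^i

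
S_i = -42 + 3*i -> [-42, -39, -36, -33, -30]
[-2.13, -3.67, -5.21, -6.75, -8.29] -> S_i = -2.13 + -1.54*i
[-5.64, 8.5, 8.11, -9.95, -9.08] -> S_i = Random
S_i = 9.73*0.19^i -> [9.73, 1.85, 0.35, 0.07, 0.01]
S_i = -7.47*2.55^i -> [-7.47, -19.05, -48.57, -123.86, -315.85]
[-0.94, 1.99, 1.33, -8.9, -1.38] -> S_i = Random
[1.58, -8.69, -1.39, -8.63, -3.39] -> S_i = Random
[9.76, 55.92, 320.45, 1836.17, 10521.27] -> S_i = 9.76*5.73^i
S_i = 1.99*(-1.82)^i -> [1.99, -3.62, 6.59, -12.0, 21.83]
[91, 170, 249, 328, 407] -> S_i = 91 + 79*i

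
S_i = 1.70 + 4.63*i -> [1.7, 6.33, 10.96, 15.59, 20.22]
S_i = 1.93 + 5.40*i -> [1.93, 7.33, 12.73, 18.13, 23.53]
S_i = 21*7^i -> [21, 147, 1029, 7203, 50421]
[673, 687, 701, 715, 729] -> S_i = 673 + 14*i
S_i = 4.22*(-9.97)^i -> [4.22, -42.07, 419.47, -4182.13, 41695.87]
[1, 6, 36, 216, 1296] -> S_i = 1*6^i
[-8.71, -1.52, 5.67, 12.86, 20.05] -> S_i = -8.71 + 7.19*i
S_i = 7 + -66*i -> [7, -59, -125, -191, -257]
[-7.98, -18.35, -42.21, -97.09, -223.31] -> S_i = -7.98*2.30^i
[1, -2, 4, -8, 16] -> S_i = 1*-2^i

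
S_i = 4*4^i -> [4, 16, 64, 256, 1024]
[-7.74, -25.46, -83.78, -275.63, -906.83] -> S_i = -7.74*3.29^i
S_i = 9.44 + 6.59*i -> [9.44, 16.03, 22.62, 29.21, 35.8]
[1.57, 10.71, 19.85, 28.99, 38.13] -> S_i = 1.57 + 9.14*i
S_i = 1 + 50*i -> [1, 51, 101, 151, 201]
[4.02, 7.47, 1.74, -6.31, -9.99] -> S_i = Random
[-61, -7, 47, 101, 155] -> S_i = -61 + 54*i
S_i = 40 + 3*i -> [40, 43, 46, 49, 52]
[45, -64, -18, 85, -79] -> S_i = Random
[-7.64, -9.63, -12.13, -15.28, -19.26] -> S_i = -7.64*1.26^i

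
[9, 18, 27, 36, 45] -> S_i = 9 + 9*i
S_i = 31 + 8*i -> [31, 39, 47, 55, 63]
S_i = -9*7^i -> [-9, -63, -441, -3087, -21609]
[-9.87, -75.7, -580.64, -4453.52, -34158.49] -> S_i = -9.87*7.67^i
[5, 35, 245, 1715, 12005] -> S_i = 5*7^i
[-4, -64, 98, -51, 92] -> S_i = Random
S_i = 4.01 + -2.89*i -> [4.01, 1.12, -1.77, -4.66, -7.55]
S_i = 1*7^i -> [1, 7, 49, 343, 2401]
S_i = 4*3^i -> [4, 12, 36, 108, 324]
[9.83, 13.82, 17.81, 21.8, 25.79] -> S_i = 9.83 + 3.99*i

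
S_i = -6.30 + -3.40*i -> [-6.3, -9.7, -13.1, -16.5, -19.9]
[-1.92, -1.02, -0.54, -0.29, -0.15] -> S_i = -1.92*0.53^i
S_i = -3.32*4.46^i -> [-3.32, -14.81, -66.04, -294.54, -1313.64]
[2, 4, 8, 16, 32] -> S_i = 2*2^i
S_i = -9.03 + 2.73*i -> [-9.03, -6.3, -3.57, -0.84, 1.89]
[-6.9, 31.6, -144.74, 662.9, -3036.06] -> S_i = -6.90*(-4.58)^i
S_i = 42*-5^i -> [42, -210, 1050, -5250, 26250]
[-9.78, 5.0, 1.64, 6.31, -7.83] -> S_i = Random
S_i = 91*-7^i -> [91, -637, 4459, -31213, 218491]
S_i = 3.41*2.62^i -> [3.41, 8.93, 23.41, 61.33, 160.68]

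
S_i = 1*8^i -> [1, 8, 64, 512, 4096]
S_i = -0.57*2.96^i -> [-0.57, -1.69, -4.99, -14.78, -43.76]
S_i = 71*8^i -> [71, 568, 4544, 36352, 290816]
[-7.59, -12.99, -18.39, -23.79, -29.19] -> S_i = -7.59 + -5.40*i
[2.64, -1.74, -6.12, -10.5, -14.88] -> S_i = 2.64 + -4.38*i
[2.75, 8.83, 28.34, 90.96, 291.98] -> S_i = 2.75*3.21^i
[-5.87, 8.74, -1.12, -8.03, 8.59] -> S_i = Random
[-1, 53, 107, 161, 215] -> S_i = -1 + 54*i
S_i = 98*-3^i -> [98, -294, 882, -2646, 7938]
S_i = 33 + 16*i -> [33, 49, 65, 81, 97]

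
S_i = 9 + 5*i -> [9, 14, 19, 24, 29]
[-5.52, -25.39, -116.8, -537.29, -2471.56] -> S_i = -5.52*4.60^i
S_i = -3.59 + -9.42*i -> [-3.59, -13.01, -22.43, -31.85, -41.27]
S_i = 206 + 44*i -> [206, 250, 294, 338, 382]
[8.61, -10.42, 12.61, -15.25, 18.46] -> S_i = 8.61*(-1.21)^i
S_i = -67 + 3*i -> [-67, -64, -61, -58, -55]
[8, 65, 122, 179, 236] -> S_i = 8 + 57*i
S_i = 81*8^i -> [81, 648, 5184, 41472, 331776]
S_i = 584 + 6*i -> [584, 590, 596, 602, 608]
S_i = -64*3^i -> [-64, -192, -576, -1728, -5184]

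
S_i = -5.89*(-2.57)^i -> [-5.89, 15.14, -38.9, 99.98, -256.95]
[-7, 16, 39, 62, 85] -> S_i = -7 + 23*i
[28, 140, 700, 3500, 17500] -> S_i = 28*5^i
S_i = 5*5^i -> [5, 25, 125, 625, 3125]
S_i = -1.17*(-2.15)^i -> [-1.17, 2.52, -5.41, 11.63, -25.0]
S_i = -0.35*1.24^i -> [-0.35, -0.43, -0.54, -0.67, -0.83]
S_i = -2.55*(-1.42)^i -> [-2.55, 3.62, -5.14, 7.3, -10.37]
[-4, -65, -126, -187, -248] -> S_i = -4 + -61*i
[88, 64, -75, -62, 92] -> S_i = Random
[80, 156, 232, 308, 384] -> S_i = 80 + 76*i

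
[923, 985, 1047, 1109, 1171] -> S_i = 923 + 62*i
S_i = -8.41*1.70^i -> [-8.41, -14.3, -24.3, -41.32, -70.24]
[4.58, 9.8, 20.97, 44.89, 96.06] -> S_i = 4.58*2.14^i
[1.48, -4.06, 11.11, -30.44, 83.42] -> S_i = 1.48*(-2.74)^i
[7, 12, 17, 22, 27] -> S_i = 7 + 5*i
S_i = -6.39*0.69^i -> [-6.39, -4.41, -3.04, -2.1, -1.45]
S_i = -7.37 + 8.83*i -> [-7.37, 1.46, 10.29, 19.12, 27.95]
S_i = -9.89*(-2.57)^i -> [-9.89, 25.42, -65.32, 167.88, -431.45]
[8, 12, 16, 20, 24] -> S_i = 8 + 4*i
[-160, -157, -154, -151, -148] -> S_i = -160 + 3*i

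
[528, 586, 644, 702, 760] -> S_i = 528 + 58*i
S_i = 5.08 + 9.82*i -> [5.08, 14.9, 24.72, 34.54, 44.36]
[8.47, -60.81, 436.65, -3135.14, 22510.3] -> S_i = 8.47*(-7.18)^i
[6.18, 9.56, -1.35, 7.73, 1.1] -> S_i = Random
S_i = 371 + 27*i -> [371, 398, 425, 452, 479]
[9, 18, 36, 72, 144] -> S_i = 9*2^i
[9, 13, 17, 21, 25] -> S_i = 9 + 4*i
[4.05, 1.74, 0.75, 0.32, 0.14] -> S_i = 4.05*0.43^i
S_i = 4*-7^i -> [4, -28, 196, -1372, 9604]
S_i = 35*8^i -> [35, 280, 2240, 17920, 143360]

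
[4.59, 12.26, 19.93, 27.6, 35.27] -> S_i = 4.59 + 7.67*i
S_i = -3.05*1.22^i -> [-3.05, -3.72, -4.54, -5.54, -6.76]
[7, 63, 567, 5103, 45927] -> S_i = 7*9^i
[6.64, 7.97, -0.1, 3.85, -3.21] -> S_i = Random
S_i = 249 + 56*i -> [249, 305, 361, 417, 473]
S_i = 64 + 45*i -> [64, 109, 154, 199, 244]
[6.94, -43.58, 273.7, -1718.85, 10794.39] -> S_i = 6.94*(-6.28)^i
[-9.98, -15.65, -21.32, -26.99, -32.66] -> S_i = -9.98 + -5.67*i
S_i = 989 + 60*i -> [989, 1049, 1109, 1169, 1229]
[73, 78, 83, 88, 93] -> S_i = 73 + 5*i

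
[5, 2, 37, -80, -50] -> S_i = Random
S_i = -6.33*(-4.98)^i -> [-6.33, 31.52, -156.99, 781.79, -3893.33]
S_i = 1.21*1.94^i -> [1.21, 2.35, 4.55, 8.83, 17.14]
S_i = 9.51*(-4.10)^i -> [9.51, -38.99, 159.86, -655.44, 2687.3]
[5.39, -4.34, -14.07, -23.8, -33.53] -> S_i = 5.39 + -9.73*i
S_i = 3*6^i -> [3, 18, 108, 648, 3888]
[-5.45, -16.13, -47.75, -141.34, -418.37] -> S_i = -5.45*2.96^i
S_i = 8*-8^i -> [8, -64, 512, -4096, 32768]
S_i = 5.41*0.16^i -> [5.41, 0.87, 0.14, 0.02, 0.0]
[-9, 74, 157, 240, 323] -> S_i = -9 + 83*i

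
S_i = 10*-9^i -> [10, -90, 810, -7290, 65610]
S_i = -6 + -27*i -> [-6, -33, -60, -87, -114]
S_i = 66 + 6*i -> [66, 72, 78, 84, 90]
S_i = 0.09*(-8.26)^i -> [0.09, -0.74, 6.14, -50.72, 418.95]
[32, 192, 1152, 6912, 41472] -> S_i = 32*6^i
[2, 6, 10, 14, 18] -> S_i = 2 + 4*i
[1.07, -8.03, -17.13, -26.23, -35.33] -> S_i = 1.07 + -9.10*i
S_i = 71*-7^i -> [71, -497, 3479, -24353, 170471]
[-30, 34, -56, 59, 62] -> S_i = Random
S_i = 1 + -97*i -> [1, -96, -193, -290, -387]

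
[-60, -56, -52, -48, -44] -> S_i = -60 + 4*i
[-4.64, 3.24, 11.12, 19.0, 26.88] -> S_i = -4.64 + 7.88*i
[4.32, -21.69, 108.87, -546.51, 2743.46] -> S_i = 4.32*(-5.02)^i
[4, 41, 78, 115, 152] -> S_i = 4 + 37*i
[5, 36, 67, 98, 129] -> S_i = 5 + 31*i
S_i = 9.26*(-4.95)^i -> [9.26, -45.84, 226.89, -1123.12, 5559.45]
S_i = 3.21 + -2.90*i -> [3.21, 0.31, -2.59, -5.49, -8.39]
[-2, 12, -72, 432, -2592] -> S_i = -2*-6^i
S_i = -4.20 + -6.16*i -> [-4.2, -10.36, -16.52, -22.68, -28.84]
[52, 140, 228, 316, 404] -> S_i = 52 + 88*i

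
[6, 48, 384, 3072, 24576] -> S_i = 6*8^i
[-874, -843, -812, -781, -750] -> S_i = -874 + 31*i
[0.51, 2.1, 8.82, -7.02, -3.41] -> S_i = Random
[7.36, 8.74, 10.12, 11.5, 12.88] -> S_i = 7.36 + 1.38*i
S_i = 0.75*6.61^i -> [0.75, 4.96, 32.77, 216.6, 1431.75]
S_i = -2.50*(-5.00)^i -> [-2.5, 12.5, -62.5, 312.5, -1562.5]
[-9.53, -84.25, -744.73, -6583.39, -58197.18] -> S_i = -9.53*8.84^i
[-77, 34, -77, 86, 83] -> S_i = Random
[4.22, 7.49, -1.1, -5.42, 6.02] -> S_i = Random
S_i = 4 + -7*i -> [4, -3, -10, -17, -24]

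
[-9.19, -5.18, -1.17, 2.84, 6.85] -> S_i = -9.19 + 4.01*i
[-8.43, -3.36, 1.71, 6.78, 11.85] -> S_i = -8.43 + 5.07*i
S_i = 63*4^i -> [63, 252, 1008, 4032, 16128]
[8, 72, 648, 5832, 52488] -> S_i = 8*9^i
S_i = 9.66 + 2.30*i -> [9.66, 11.96, 14.26, 16.56, 18.86]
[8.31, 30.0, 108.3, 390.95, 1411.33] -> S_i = 8.31*3.61^i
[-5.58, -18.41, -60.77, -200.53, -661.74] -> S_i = -5.58*3.30^i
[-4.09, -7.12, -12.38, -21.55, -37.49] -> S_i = -4.09*1.74^i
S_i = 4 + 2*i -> [4, 6, 8, 10, 12]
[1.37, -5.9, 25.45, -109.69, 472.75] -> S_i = 1.37*(-4.31)^i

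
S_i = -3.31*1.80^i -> [-3.31, -5.96, -10.72, -19.3, -34.75]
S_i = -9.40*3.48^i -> [-9.4, -32.71, -113.84, -396.16, -1378.62]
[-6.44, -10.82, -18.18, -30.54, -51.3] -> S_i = -6.44*1.68^i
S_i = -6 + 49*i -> [-6, 43, 92, 141, 190]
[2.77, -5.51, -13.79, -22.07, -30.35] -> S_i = 2.77 + -8.28*i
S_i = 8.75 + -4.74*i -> [8.75, 4.01, -0.73, -5.47, -10.21]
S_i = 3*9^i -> [3, 27, 243, 2187, 19683]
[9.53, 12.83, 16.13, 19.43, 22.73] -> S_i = 9.53 + 3.30*i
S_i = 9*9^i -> [9, 81, 729, 6561, 59049]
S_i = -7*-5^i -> [-7, 35, -175, 875, -4375]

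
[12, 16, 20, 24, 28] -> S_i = 12 + 4*i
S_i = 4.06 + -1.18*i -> [4.06, 2.88, 1.7, 0.52, -0.66]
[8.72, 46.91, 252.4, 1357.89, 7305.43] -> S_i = 8.72*5.38^i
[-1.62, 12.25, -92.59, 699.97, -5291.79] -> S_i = -1.62*(-7.56)^i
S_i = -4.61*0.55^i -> [-4.61, -2.54, -1.39, -0.77, -0.42]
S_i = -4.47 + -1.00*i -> [-4.47, -5.47, -6.47, -7.47, -8.47]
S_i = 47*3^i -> [47, 141, 423, 1269, 3807]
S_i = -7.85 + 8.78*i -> [-7.85, 0.93, 9.71, 18.49, 27.27]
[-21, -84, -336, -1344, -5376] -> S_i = -21*4^i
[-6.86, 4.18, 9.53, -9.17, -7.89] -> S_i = Random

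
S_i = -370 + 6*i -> [-370, -364, -358, -352, -346]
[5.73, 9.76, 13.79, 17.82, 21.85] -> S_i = 5.73 + 4.03*i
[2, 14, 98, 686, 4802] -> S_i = 2*7^i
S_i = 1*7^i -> [1, 7, 49, 343, 2401]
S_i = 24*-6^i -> [24, -144, 864, -5184, 31104]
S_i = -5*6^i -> [-5, -30, -180, -1080, -6480]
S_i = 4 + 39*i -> [4, 43, 82, 121, 160]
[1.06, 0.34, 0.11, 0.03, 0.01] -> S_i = 1.06*0.32^i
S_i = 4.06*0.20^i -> [4.06, 0.81, 0.16, 0.03, 0.01]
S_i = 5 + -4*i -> [5, 1, -3, -7, -11]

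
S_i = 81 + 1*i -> [81, 82, 83, 84, 85]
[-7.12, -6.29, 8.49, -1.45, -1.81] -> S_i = Random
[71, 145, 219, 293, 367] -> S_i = 71 + 74*i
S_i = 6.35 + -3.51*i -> [6.35, 2.84, -0.67, -4.18, -7.69]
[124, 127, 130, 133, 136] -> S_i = 124 + 3*i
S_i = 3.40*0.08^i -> [3.4, 0.27, 0.02, 0.0, 0.0]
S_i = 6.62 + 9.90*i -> [6.62, 16.52, 26.42, 36.32, 46.22]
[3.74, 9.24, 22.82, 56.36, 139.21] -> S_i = 3.74*2.47^i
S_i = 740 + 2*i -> [740, 742, 744, 746, 748]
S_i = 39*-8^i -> [39, -312, 2496, -19968, 159744]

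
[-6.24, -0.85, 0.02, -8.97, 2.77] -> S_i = Random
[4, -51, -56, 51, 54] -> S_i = Random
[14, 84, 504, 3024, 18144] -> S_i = 14*6^i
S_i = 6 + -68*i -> [6, -62, -130, -198, -266]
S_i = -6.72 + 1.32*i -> [-6.72, -5.4, -4.08, -2.76, -1.44]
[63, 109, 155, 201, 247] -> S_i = 63 + 46*i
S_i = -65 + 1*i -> [-65, -64, -63, -62, -61]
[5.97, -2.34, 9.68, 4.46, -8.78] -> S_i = Random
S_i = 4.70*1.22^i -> [4.7, 5.73, 7.0, 8.53, 10.41]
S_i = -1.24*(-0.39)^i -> [-1.24, 0.48, -0.19, 0.07, -0.03]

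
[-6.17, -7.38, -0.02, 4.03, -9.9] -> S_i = Random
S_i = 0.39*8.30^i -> [0.39, 3.24, 26.87, 223.0, 1850.87]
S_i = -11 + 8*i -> [-11, -3, 5, 13, 21]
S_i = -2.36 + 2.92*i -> [-2.36, 0.56, 3.48, 6.4, 9.32]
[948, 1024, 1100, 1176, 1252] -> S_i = 948 + 76*i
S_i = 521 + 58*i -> [521, 579, 637, 695, 753]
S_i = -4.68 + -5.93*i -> [-4.68, -10.61, -16.54, -22.47, -28.4]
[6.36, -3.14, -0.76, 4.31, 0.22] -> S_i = Random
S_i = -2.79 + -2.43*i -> [-2.79, -5.22, -7.65, -10.08, -12.51]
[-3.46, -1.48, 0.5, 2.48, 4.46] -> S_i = -3.46 + 1.98*i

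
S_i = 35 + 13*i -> [35, 48, 61, 74, 87]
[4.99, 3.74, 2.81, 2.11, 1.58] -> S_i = 4.99*0.75^i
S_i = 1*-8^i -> [1, -8, 64, -512, 4096]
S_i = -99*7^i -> [-99, -693, -4851, -33957, -237699]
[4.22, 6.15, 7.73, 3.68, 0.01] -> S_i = Random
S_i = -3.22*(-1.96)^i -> [-3.22, 6.31, -12.37, 24.25, -47.52]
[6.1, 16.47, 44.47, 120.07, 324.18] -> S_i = 6.10*2.70^i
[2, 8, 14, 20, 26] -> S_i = 2 + 6*i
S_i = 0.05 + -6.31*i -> [0.05, -6.26, -12.57, -18.88, -25.19]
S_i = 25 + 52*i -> [25, 77, 129, 181, 233]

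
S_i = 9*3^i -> [9, 27, 81, 243, 729]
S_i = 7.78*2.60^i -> [7.78, 20.23, 52.59, 136.74, 355.53]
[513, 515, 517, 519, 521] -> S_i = 513 + 2*i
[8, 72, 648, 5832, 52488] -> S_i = 8*9^i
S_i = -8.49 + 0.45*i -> [-8.49, -8.04, -7.59, -7.14, -6.69]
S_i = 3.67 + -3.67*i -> [3.67, 0.0, -3.67, -7.34, -11.01]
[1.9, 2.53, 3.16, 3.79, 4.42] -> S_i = 1.90 + 0.63*i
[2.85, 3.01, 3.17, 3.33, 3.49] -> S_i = 2.85 + 0.16*i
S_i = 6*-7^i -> [6, -42, 294, -2058, 14406]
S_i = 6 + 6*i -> [6, 12, 18, 24, 30]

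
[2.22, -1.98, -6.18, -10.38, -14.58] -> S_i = 2.22 + -4.20*i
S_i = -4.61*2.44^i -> [-4.61, -11.25, -27.45, -66.97, -163.4]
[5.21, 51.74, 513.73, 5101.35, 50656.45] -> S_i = 5.21*9.93^i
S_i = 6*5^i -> [6, 30, 150, 750, 3750]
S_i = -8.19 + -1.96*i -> [-8.19, -10.15, -12.11, -14.07, -16.03]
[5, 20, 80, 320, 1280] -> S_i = 5*4^i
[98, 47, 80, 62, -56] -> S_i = Random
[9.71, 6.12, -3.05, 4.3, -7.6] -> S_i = Random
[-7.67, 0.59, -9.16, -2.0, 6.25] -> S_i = Random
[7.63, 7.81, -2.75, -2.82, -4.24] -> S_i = Random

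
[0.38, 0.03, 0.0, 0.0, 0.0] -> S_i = 0.38*0.07^i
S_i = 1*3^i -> [1, 3, 9, 27, 81]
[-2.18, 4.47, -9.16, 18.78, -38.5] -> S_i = -2.18*(-2.05)^i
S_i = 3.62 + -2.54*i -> [3.62, 1.08, -1.46, -4.0, -6.54]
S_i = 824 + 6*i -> [824, 830, 836, 842, 848]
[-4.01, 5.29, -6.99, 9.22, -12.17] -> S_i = -4.01*(-1.32)^i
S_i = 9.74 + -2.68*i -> [9.74, 7.06, 4.38, 1.7, -0.98]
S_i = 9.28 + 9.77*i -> [9.28, 19.05, 28.82, 38.59, 48.36]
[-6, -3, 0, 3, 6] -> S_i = -6 + 3*i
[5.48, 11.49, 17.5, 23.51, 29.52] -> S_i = 5.48 + 6.01*i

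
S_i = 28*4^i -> [28, 112, 448, 1792, 7168]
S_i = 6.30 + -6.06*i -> [6.3, 0.24, -5.82, -11.88, -17.94]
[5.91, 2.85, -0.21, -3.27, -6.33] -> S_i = 5.91 + -3.06*i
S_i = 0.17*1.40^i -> [0.17, 0.24, 0.33, 0.47, 0.65]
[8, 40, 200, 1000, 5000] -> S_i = 8*5^i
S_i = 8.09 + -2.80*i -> [8.09, 5.29, 2.49, -0.31, -3.11]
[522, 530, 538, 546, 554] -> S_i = 522 + 8*i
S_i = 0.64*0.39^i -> [0.64, 0.25, 0.1, 0.04, 0.01]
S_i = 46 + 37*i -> [46, 83, 120, 157, 194]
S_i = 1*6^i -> [1, 6, 36, 216, 1296]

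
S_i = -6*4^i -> [-6, -24, -96, -384, -1536]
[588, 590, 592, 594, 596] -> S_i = 588 + 2*i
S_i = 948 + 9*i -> [948, 957, 966, 975, 984]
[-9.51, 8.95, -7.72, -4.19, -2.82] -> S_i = Random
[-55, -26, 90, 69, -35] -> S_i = Random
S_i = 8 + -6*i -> [8, 2, -4, -10, -16]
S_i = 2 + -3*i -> [2, -1, -4, -7, -10]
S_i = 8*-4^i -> [8, -32, 128, -512, 2048]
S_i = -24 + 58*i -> [-24, 34, 92, 150, 208]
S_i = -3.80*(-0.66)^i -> [-3.8, 2.51, -1.66, 1.09, -0.72]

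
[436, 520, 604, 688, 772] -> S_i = 436 + 84*i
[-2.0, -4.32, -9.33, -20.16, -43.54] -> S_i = -2.00*2.16^i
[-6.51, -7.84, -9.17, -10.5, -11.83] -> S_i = -6.51 + -1.33*i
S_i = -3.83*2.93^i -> [-3.83, -11.22, -32.88, -96.34, -282.27]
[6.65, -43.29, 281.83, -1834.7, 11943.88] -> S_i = 6.65*(-6.51)^i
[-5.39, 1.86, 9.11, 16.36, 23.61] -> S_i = -5.39 + 7.25*i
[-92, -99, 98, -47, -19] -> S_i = Random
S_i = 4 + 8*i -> [4, 12, 20, 28, 36]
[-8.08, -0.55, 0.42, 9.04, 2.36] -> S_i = Random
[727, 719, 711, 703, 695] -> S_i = 727 + -8*i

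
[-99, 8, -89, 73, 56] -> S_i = Random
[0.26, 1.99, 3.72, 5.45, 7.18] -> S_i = 0.26 + 1.73*i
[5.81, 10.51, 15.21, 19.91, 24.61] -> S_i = 5.81 + 4.70*i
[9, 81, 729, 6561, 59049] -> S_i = 9*9^i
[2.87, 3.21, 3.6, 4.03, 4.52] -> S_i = 2.87*1.12^i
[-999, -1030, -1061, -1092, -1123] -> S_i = -999 + -31*i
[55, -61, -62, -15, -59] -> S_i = Random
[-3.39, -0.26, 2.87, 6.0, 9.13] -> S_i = -3.39 + 3.13*i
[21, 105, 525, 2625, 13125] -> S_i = 21*5^i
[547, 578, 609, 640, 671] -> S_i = 547 + 31*i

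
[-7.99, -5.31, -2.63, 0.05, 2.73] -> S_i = -7.99 + 2.68*i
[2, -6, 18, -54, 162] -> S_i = 2*-3^i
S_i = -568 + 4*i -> [-568, -564, -560, -556, -552]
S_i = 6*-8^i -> [6, -48, 384, -3072, 24576]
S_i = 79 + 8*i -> [79, 87, 95, 103, 111]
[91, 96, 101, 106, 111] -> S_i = 91 + 5*i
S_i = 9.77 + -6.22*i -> [9.77, 3.55, -2.67, -8.89, -15.11]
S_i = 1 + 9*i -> [1, 10, 19, 28, 37]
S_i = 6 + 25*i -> [6, 31, 56, 81, 106]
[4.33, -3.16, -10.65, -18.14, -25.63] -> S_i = 4.33 + -7.49*i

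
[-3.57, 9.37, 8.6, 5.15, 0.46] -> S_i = Random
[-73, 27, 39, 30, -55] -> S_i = Random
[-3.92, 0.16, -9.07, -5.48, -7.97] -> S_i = Random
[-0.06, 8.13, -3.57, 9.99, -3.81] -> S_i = Random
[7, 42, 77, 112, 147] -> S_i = 7 + 35*i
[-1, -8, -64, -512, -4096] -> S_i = -1*8^i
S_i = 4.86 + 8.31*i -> [4.86, 13.17, 21.48, 29.79, 38.1]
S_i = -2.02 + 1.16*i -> [-2.02, -0.86, 0.3, 1.46, 2.62]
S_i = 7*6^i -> [7, 42, 252, 1512, 9072]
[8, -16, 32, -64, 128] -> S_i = 8*-2^i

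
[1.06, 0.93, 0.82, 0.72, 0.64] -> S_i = 1.06*0.88^i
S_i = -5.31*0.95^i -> [-5.31, -5.04, -4.79, -4.55, -4.33]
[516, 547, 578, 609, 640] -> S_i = 516 + 31*i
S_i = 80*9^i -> [80, 720, 6480, 58320, 524880]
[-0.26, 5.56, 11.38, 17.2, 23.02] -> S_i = -0.26 + 5.82*i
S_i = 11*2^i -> [11, 22, 44, 88, 176]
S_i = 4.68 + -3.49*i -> [4.68, 1.19, -2.3, -5.79, -9.28]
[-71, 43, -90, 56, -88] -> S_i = Random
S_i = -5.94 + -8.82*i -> [-5.94, -14.76, -23.58, -32.4, -41.22]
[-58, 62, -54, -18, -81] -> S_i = Random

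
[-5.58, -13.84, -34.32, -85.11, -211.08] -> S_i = -5.58*2.48^i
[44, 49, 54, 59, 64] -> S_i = 44 + 5*i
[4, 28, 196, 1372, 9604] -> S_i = 4*7^i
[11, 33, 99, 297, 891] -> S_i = 11*3^i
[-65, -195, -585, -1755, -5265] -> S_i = -65*3^i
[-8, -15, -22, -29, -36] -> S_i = -8 + -7*i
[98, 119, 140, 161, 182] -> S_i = 98 + 21*i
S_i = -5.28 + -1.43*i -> [-5.28, -6.71, -8.14, -9.57, -11.0]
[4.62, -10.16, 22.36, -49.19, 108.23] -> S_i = 4.62*(-2.20)^i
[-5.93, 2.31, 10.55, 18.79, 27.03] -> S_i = -5.93 + 8.24*i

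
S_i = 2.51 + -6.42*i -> [2.51, -3.91, -10.33, -16.75, -23.17]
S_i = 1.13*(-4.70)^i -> [1.13, -5.31, 24.96, -117.32, 551.4]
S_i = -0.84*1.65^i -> [-0.84, -1.39, -2.29, -3.77, -6.23]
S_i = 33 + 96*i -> [33, 129, 225, 321, 417]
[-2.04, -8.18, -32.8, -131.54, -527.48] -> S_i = -2.04*4.01^i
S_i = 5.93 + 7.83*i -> [5.93, 13.76, 21.59, 29.42, 37.25]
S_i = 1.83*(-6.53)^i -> [1.83, -11.95, 78.03, -509.55, 3327.39]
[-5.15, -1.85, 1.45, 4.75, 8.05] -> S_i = -5.15 + 3.30*i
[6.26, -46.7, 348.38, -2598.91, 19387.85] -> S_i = 6.26*(-7.46)^i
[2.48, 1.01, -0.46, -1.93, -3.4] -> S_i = 2.48 + -1.47*i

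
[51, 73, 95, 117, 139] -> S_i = 51 + 22*i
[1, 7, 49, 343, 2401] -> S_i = 1*7^i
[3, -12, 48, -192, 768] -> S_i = 3*-4^i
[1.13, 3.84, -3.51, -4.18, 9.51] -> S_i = Random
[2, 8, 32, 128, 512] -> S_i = 2*4^i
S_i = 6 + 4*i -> [6, 10, 14, 18, 22]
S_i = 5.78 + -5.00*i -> [5.78, 0.78, -4.22, -9.22, -14.22]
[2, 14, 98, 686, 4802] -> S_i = 2*7^i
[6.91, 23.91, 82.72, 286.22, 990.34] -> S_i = 6.91*3.46^i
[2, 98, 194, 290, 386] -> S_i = 2 + 96*i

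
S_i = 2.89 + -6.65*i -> [2.89, -3.76, -10.41, -17.06, -23.71]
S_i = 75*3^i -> [75, 225, 675, 2025, 6075]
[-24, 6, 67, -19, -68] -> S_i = Random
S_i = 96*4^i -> [96, 384, 1536, 6144, 24576]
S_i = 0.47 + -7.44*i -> [0.47, -6.97, -14.41, -21.85, -29.29]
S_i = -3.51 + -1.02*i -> [-3.51, -4.53, -5.55, -6.57, -7.59]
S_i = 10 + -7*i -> [10, 3, -4, -11, -18]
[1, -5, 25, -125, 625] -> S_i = 1*-5^i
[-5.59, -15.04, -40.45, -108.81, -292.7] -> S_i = -5.59*2.69^i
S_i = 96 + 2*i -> [96, 98, 100, 102, 104]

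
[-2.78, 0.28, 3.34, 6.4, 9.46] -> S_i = -2.78 + 3.06*i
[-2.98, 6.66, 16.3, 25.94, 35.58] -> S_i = -2.98 + 9.64*i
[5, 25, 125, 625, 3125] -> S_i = 5*5^i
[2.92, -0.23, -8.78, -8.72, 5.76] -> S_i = Random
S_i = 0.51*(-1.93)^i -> [0.51, -0.98, 1.9, -3.67, 7.08]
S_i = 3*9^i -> [3, 27, 243, 2187, 19683]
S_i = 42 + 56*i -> [42, 98, 154, 210, 266]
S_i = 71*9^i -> [71, 639, 5751, 51759, 465831]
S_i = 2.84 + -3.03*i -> [2.84, -0.19, -3.22, -6.25, -9.28]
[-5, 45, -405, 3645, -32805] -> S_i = -5*-9^i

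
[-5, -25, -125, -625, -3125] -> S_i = -5*5^i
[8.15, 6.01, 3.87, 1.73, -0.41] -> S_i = 8.15 + -2.14*i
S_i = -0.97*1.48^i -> [-0.97, -1.44, -2.12, -3.14, -4.65]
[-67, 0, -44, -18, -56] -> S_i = Random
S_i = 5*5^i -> [5, 25, 125, 625, 3125]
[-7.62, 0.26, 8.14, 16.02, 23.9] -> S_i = -7.62 + 7.88*i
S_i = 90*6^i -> [90, 540, 3240, 19440, 116640]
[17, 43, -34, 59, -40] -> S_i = Random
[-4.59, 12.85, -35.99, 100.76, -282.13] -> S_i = -4.59*(-2.80)^i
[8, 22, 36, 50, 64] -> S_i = 8 + 14*i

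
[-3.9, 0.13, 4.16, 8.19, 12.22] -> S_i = -3.90 + 4.03*i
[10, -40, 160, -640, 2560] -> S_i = 10*-4^i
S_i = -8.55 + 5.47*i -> [-8.55, -3.08, 2.39, 7.86, 13.33]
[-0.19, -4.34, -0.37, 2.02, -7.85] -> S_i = Random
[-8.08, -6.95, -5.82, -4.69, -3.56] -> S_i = -8.08 + 1.13*i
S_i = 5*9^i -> [5, 45, 405, 3645, 32805]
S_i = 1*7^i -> [1, 7, 49, 343, 2401]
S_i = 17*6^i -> [17, 102, 612, 3672, 22032]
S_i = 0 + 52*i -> [0, 52, 104, 156, 208]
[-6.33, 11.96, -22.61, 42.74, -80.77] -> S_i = -6.33*(-1.89)^i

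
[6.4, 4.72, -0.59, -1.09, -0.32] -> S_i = Random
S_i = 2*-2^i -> [2, -4, 8, -16, 32]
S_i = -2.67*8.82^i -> [-2.67, -23.55, -207.71, -1831.96, -16157.93]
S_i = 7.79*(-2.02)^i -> [7.79, -15.74, 31.79, -64.21, 129.7]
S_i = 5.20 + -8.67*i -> [5.2, -3.47, -12.14, -20.81, -29.48]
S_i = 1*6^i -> [1, 6, 36, 216, 1296]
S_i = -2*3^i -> [-2, -6, -18, -54, -162]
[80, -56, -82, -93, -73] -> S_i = Random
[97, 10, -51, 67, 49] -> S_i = Random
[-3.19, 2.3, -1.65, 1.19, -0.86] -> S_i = -3.19*(-0.72)^i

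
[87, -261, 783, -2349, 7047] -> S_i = 87*-3^i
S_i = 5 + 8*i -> [5, 13, 21, 29, 37]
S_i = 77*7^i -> [77, 539, 3773, 26411, 184877]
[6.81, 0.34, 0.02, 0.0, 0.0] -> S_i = 6.81*0.05^i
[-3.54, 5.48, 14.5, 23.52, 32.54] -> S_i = -3.54 + 9.02*i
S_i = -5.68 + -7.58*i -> [-5.68, -13.26, -20.84, -28.42, -36.0]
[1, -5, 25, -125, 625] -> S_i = 1*-5^i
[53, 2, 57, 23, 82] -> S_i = Random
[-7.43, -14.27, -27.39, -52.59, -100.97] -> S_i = -7.43*1.92^i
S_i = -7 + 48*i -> [-7, 41, 89, 137, 185]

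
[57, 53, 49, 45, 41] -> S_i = 57 + -4*i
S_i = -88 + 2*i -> [-88, -86, -84, -82, -80]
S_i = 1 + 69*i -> [1, 70, 139, 208, 277]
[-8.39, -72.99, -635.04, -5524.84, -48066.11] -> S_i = -8.39*8.70^i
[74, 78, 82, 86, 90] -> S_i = 74 + 4*i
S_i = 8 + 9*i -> [8, 17, 26, 35, 44]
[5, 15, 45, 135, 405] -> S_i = 5*3^i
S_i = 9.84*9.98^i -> [9.84, 98.2, 980.07, 9781.08, 97615.16]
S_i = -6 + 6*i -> [-6, 0, 6, 12, 18]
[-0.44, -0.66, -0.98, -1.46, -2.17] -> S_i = -0.44*1.49^i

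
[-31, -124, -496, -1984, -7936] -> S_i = -31*4^i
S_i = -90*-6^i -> [-90, 540, -3240, 19440, -116640]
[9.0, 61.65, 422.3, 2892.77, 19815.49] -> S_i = 9.00*6.85^i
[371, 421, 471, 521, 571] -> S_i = 371 + 50*i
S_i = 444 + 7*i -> [444, 451, 458, 465, 472]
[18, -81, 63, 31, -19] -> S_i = Random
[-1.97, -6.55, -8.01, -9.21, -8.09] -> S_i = Random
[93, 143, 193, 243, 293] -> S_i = 93 + 50*i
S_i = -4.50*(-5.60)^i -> [-4.5, 25.2, -141.12, 790.27, -4425.52]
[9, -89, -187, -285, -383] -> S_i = 9 + -98*i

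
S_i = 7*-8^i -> [7, -56, 448, -3584, 28672]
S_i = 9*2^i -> [9, 18, 36, 72, 144]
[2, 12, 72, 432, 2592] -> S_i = 2*6^i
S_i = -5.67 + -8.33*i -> [-5.67, -14.0, -22.33, -30.66, -38.99]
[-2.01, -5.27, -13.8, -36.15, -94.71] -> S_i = -2.01*2.62^i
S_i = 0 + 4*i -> [0, 4, 8, 12, 16]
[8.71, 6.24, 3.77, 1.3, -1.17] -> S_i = 8.71 + -2.47*i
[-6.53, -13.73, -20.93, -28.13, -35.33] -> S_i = -6.53 + -7.20*i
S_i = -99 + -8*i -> [-99, -107, -115, -123, -131]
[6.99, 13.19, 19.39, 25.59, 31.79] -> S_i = 6.99 + 6.20*i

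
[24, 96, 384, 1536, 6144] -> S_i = 24*4^i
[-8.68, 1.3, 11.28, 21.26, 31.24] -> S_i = -8.68 + 9.98*i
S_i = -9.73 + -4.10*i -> [-9.73, -13.83, -17.93, -22.03, -26.13]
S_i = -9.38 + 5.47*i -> [-9.38, -3.91, 1.56, 7.03, 12.5]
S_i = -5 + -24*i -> [-5, -29, -53, -77, -101]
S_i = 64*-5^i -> [64, -320, 1600, -8000, 40000]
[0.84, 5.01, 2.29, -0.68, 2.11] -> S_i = Random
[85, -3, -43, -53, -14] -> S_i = Random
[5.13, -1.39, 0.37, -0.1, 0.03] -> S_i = 5.13*(-0.27)^i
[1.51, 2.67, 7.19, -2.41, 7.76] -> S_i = Random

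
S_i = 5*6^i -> [5, 30, 180, 1080, 6480]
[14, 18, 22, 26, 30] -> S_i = 14 + 4*i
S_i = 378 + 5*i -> [378, 383, 388, 393, 398]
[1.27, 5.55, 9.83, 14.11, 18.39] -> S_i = 1.27 + 4.28*i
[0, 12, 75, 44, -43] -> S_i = Random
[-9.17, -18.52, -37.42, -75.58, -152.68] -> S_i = -9.17*2.02^i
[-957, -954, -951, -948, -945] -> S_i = -957 + 3*i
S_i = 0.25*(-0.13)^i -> [0.25, -0.03, 0.0, -0.0, 0.0]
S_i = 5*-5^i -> [5, -25, 125, -625, 3125]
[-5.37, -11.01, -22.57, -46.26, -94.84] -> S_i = -5.37*2.05^i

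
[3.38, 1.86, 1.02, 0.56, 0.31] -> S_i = 3.38*0.55^i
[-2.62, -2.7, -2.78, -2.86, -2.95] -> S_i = -2.62*1.03^i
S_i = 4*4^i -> [4, 16, 64, 256, 1024]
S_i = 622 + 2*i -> [622, 624, 626, 628, 630]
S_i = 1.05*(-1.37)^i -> [1.05, -1.44, 1.97, -2.7, 3.7]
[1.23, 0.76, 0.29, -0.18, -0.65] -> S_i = 1.23 + -0.47*i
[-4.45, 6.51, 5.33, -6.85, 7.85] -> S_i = Random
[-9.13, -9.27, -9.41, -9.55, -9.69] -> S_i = -9.13 + -0.14*i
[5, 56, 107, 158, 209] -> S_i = 5 + 51*i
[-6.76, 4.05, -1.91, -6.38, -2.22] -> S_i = Random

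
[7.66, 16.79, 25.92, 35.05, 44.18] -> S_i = 7.66 + 9.13*i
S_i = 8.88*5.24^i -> [8.88, 46.53, 243.82, 1277.64, 6694.81]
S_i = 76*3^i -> [76, 228, 684, 2052, 6156]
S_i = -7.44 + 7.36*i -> [-7.44, -0.08, 7.28, 14.64, 22.0]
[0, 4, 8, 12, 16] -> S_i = 0 + 4*i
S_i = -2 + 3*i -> [-2, 1, 4, 7, 10]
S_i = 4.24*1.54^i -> [4.24, 6.53, 10.06, 15.49, 23.85]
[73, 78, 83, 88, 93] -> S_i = 73 + 5*i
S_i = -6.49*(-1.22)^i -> [-6.49, 7.92, -9.66, 11.78, -14.38]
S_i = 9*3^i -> [9, 27, 81, 243, 729]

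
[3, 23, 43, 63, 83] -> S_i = 3 + 20*i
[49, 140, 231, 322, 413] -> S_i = 49 + 91*i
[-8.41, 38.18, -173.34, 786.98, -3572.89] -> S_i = -8.41*(-4.54)^i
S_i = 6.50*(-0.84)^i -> [6.5, -5.46, 4.59, -3.85, 3.24]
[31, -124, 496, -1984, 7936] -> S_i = 31*-4^i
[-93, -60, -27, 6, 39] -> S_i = -93 + 33*i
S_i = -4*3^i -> [-4, -12, -36, -108, -324]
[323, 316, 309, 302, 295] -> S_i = 323 + -7*i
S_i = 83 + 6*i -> [83, 89, 95, 101, 107]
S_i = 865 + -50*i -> [865, 815, 765, 715, 665]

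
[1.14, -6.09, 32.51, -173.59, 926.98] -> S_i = 1.14*(-5.34)^i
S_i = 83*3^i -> [83, 249, 747, 2241, 6723]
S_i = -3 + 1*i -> [-3, -2, -1, 0, 1]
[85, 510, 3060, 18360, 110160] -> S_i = 85*6^i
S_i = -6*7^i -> [-6, -42, -294, -2058, -14406]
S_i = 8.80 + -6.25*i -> [8.8, 2.55, -3.7, -9.95, -16.2]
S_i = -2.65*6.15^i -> [-2.65, -16.3, -100.23, -616.41, -3790.93]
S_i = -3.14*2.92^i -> [-3.14, -9.17, -26.77, -78.18, -228.28]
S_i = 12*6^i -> [12, 72, 432, 2592, 15552]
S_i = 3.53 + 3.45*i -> [3.53, 6.98, 10.43, 13.88, 17.33]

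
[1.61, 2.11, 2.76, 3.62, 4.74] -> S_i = 1.61*1.31^i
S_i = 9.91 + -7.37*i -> [9.91, 2.54, -4.83, -12.2, -19.57]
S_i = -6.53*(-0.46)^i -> [-6.53, 3.0, -1.38, 0.64, -0.29]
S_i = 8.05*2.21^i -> [8.05, 17.79, 39.32, 86.89, 192.03]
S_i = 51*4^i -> [51, 204, 816, 3264, 13056]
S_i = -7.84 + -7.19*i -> [-7.84, -15.03, -22.22, -29.41, -36.6]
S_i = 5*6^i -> [5, 30, 180, 1080, 6480]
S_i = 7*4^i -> [7, 28, 112, 448, 1792]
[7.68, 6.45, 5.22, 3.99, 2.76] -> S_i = 7.68 + -1.23*i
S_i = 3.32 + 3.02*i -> [3.32, 6.34, 9.36, 12.38, 15.4]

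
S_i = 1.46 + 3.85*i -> [1.46, 5.31, 9.16, 13.01, 16.86]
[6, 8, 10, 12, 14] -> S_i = 6 + 2*i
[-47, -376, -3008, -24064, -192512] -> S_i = -47*8^i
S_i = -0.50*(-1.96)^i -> [-0.5, 0.98, -1.92, 3.76, -7.38]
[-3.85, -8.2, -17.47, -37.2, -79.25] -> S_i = -3.85*2.13^i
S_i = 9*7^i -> [9, 63, 441, 3087, 21609]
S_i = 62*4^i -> [62, 248, 992, 3968, 15872]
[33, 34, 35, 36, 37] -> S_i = 33 + 1*i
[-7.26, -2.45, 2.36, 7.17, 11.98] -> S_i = -7.26 + 4.81*i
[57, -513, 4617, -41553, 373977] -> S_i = 57*-9^i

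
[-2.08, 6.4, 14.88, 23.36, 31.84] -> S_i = -2.08 + 8.48*i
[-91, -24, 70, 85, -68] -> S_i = Random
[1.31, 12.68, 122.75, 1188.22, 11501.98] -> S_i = 1.31*9.68^i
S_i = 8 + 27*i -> [8, 35, 62, 89, 116]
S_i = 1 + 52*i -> [1, 53, 105, 157, 209]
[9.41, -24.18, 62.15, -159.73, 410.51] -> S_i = 9.41*(-2.57)^i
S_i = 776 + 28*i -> [776, 804, 832, 860, 888]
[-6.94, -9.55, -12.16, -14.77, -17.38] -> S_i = -6.94 + -2.61*i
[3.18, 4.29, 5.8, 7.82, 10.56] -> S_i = 3.18*1.35^i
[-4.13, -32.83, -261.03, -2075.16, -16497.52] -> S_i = -4.13*7.95^i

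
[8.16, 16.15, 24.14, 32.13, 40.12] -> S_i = 8.16 + 7.99*i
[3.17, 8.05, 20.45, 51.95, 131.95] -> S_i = 3.17*2.54^i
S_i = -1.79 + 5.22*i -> [-1.79, 3.43, 8.65, 13.87, 19.09]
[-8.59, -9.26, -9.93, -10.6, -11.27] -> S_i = -8.59 + -0.67*i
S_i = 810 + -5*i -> [810, 805, 800, 795, 790]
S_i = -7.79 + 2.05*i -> [-7.79, -5.74, -3.69, -1.64, 0.41]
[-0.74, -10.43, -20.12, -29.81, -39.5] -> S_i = -0.74 + -9.69*i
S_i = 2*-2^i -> [2, -4, 8, -16, 32]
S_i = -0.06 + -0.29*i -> [-0.06, -0.35, -0.64, -0.93, -1.22]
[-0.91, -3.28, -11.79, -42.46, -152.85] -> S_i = -0.91*3.60^i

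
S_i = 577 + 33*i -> [577, 610, 643, 676, 709]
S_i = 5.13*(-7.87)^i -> [5.13, -40.37, 317.74, -2500.58, 19679.6]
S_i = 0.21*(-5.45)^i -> [0.21, -1.14, 6.24, -33.99, 185.27]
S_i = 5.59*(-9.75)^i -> [5.59, -54.5, 531.4, -5181.14, 50516.15]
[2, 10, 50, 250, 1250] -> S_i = 2*5^i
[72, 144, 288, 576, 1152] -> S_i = 72*2^i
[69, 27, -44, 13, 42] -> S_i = Random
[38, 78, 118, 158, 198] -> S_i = 38 + 40*i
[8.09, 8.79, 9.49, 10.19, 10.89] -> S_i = 8.09 + 0.70*i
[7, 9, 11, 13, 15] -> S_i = 7 + 2*i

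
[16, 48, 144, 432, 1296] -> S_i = 16*3^i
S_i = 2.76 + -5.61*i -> [2.76, -2.85, -8.46, -14.07, -19.68]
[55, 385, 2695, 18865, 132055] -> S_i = 55*7^i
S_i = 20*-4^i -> [20, -80, 320, -1280, 5120]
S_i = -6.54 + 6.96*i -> [-6.54, 0.42, 7.38, 14.34, 21.3]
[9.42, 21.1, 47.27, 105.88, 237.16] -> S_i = 9.42*2.24^i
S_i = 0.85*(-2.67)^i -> [0.85, -2.27, 6.06, -16.18, 43.2]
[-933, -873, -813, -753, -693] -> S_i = -933 + 60*i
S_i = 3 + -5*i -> [3, -2, -7, -12, -17]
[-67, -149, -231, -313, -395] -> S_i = -67 + -82*i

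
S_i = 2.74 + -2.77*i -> [2.74, -0.03, -2.8, -5.57, -8.34]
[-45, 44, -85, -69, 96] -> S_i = Random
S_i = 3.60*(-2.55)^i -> [3.6, -9.18, 23.41, -59.69, 152.22]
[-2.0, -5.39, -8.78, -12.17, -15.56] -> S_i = -2.00 + -3.39*i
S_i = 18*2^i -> [18, 36, 72, 144, 288]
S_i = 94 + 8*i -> [94, 102, 110, 118, 126]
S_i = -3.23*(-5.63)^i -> [-3.23, 18.18, -102.38, 576.4, -3245.16]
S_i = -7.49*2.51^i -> [-7.49, -18.8, -47.19, -118.44, -297.29]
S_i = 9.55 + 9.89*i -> [9.55, 19.44, 29.33, 39.22, 49.11]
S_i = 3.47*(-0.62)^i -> [3.47, -2.15, 1.33, -0.83, 0.51]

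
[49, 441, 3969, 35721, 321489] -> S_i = 49*9^i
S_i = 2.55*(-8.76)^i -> [2.55, -22.34, 195.68, -1714.16, 15016.08]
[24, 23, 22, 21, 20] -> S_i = 24 + -1*i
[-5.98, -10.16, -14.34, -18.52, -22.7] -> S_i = -5.98 + -4.18*i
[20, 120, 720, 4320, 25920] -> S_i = 20*6^i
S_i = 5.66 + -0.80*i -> [5.66, 4.86, 4.06, 3.26, 2.46]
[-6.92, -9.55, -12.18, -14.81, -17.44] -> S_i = -6.92 + -2.63*i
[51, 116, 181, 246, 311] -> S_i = 51 + 65*i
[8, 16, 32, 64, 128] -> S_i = 8*2^i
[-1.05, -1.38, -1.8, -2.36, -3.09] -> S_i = -1.05*1.31^i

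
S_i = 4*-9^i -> [4, -36, 324, -2916, 26244]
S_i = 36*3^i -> [36, 108, 324, 972, 2916]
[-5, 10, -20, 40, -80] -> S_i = -5*-2^i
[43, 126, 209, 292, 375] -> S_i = 43 + 83*i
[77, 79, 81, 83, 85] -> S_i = 77 + 2*i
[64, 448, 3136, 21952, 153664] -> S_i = 64*7^i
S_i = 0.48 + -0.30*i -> [0.48, 0.18, -0.12, -0.42, -0.72]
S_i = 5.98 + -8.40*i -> [5.98, -2.42, -10.82, -19.22, -27.62]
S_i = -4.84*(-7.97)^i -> [-4.84, 38.57, -307.44, 2450.31, -19528.94]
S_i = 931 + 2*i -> [931, 933, 935, 937, 939]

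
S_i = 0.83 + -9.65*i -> [0.83, -8.82, -18.47, -28.12, -37.77]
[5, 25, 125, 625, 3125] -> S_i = 5*5^i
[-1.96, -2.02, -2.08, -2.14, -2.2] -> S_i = -1.96 + -0.06*i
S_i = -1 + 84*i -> [-1, 83, 167, 251, 335]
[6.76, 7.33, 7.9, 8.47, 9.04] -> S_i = 6.76 + 0.57*i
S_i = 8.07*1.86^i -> [8.07, 15.01, 27.92, 51.93, 96.59]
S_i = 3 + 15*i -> [3, 18, 33, 48, 63]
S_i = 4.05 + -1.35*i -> [4.05, 2.7, 1.35, -0.0, -1.35]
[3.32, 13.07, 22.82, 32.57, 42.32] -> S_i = 3.32 + 9.75*i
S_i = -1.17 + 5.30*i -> [-1.17, 4.13, 9.43, 14.73, 20.03]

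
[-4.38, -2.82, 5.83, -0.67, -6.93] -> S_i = Random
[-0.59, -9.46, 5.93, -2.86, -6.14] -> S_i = Random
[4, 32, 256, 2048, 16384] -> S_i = 4*8^i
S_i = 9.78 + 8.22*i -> [9.78, 18.0, 26.22, 34.44, 42.66]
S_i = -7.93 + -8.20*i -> [-7.93, -16.13, -24.33, -32.53, -40.73]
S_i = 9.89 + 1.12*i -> [9.89, 11.01, 12.13, 13.25, 14.37]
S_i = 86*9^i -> [86, 774, 6966, 62694, 564246]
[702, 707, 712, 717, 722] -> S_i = 702 + 5*i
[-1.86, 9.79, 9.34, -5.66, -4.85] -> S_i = Random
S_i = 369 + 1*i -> [369, 370, 371, 372, 373]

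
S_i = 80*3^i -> [80, 240, 720, 2160, 6480]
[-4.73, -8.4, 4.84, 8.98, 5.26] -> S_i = Random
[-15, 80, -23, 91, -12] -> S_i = Random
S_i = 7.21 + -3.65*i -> [7.21, 3.56, -0.09, -3.74, -7.39]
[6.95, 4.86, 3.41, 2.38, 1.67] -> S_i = 6.95*0.70^i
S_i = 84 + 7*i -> [84, 91, 98, 105, 112]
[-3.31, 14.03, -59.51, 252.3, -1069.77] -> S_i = -3.31*(-4.24)^i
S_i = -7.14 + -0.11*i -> [-7.14, -7.25, -7.36, -7.47, -7.58]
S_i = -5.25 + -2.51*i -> [-5.25, -7.76, -10.27, -12.78, -15.29]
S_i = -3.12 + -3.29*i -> [-3.12, -6.41, -9.7, -12.99, -16.28]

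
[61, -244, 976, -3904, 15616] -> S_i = 61*-4^i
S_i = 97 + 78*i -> [97, 175, 253, 331, 409]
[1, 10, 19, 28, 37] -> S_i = 1 + 9*i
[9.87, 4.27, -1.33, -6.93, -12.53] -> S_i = 9.87 + -5.60*i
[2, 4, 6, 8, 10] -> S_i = 2 + 2*i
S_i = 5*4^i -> [5, 20, 80, 320, 1280]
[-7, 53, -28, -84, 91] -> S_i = Random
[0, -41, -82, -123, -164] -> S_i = 0 + -41*i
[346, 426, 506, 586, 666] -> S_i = 346 + 80*i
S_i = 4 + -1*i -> [4, 3, 2, 1, 0]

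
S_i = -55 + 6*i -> [-55, -49, -43, -37, -31]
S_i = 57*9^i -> [57, 513, 4617, 41553, 373977]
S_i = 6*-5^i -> [6, -30, 150, -750, 3750]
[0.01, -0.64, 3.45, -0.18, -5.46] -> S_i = Random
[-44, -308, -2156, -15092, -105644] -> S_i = -44*7^i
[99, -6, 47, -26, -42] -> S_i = Random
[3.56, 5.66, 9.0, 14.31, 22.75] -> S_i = 3.56*1.59^i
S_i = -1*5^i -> [-1, -5, -25, -125, -625]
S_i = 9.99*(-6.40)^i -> [9.99, -63.94, 409.19, -2618.82, 16760.44]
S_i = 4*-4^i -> [4, -16, 64, -256, 1024]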